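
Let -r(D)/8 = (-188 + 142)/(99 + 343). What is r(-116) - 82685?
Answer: -18273201/221 ≈ -82684.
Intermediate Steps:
r(D) = 184/221 (r(D) = -8*(-188 + 142)/(99 + 343) = -(-368)/442 = -8*(-23/221) = 184/221)
r(-116) - 82685 = 184/221 - 82685 = -18273201/221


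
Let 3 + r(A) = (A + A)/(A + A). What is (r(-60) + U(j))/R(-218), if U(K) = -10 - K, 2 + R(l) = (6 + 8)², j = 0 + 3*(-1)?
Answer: -9/194 ≈ -0.046392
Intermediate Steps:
j = -3 (j = 0 - 3 = -3)
R(l) = 194 (R(l) = -2 + (6 + 8)² = -2 + 14² = -2 + 196 = 194)
r(A) = -2 (r(A) = -3 + (A + A)/(A + A) = -3 + (2*A)/((2*A)) = -3 + (2*A)*(1/(2*A)) = -3 + 1 = -2)
(r(-60) + U(j))/R(-218) = (-2 + (-10 - 1*(-3)))/194 = (-2 + (-10 + 3))*(1/194) = (-2 - 7)*(1/194) = -9*1/194 = -9/194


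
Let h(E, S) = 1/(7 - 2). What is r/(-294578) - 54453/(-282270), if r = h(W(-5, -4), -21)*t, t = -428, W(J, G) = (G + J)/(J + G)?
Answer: 2677469691/13858422010 ≈ 0.19320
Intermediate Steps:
W(J, G) = 1 (W(J, G) = (G + J)/(G + J) = 1)
h(E, S) = ⅕ (h(E, S) = 1/5 = ⅕)
r = -428/5 (r = (⅕)*(-428) = -428/5 ≈ -85.600)
r/(-294578) - 54453/(-282270) = -428/5/(-294578) - 54453/(-282270) = -428/5*(-1/294578) - 54453*(-1/282270) = 214/736445 + 18151/94090 = 2677469691/13858422010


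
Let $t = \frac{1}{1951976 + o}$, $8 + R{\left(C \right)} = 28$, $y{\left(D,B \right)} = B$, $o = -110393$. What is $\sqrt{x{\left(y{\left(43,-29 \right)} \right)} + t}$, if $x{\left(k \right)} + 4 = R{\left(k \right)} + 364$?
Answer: $\frac{\sqrt{1288742621279403}}{1841583} \approx 19.494$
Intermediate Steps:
$R{\left(C \right)} = 20$ ($R{\left(C \right)} = -8 + 28 = 20$)
$x{\left(k \right)} = 380$ ($x{\left(k \right)} = -4 + \left(20 + 364\right) = -4 + 384 = 380$)
$t = \frac{1}{1841583}$ ($t = \frac{1}{1951976 - 110393} = \frac{1}{1841583} \approx 5.4301 \cdot 10^{-7}$)
$\sqrt{x{\left(y{\left(43,-29 \right)} \right)} + t} = \sqrt{380 + \frac{1}{1841583}} = \sqrt{\frac{699801541}{1841583}} = \frac{\sqrt{1288742621279403}}{1841583}$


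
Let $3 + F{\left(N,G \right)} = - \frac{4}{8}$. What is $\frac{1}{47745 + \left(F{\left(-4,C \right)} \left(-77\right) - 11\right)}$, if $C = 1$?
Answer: $\frac{2}{96007} \approx 2.0832 \cdot 10^{-5}$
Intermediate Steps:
$F{\left(N,G \right)} = - \frac{7}{2}$ ($F{\left(N,G \right)} = -3 - \frac{4}{8} = -3 - \frac{1}{2} = - \frac{7}{2}$)
$\frac{1}{47745 + \left(F{\left(-4,C \right)} \left(-77\right) - 11\right)} = \frac{1}{47745 - - \frac{517}{2}} = \frac{1}{47745 + \left(\frac{539}{2} - 11\right)} = \frac{1}{47745 + \frac{517}{2}} = \frac{1}{\frac{96007}{2}} = \frac{2}{96007}$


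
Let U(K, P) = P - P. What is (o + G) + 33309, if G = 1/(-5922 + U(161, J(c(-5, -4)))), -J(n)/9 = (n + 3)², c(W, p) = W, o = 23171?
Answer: 334474559/5922 ≈ 56480.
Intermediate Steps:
J(n) = -9*(3 + n)² (J(n) = -9*(n + 3)² = -9*(3 + n)²)
U(K, P) = 0
G = -1/5922 (G = 1/(-5922 + 0) = 1/(-5922) = -1/5922 ≈ -0.00016886)
(o + G) + 33309 = (23171 - 1/5922) + 33309 = 137218661/5922 + 33309 = 334474559/5922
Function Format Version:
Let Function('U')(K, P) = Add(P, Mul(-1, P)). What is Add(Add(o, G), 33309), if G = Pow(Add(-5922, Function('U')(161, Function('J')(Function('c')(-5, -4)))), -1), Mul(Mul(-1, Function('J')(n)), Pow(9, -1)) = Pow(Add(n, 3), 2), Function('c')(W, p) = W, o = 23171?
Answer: Rational(334474559, 5922) ≈ 56480.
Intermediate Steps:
Function('J')(n) = Mul(-9, Pow(Add(3, n), 2)) (Function('J')(n) = Mul(-9, Pow(Add(n, 3), 2)) = Mul(-9, Pow(Add(3, n), 2)))
Function('U')(K, P) = 0
G = Rational(-1, 5922) (G = Pow(Add(-5922, 0), -1) = Pow(-5922, -1) = Rational(-1, 5922) ≈ -0.00016886)
Add(Add(o, G), 33309) = Add(Add(23171, Rational(-1, 5922)), 33309) = Add(Rational(137218661, 5922), 33309) = Rational(334474559, 5922)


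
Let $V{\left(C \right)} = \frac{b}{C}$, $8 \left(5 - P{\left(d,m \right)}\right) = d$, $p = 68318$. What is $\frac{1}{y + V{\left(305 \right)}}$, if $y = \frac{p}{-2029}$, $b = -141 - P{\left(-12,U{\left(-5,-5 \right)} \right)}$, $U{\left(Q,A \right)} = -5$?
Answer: $- \frac{247538}{8454507} \approx -0.029279$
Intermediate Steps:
$P{\left(d,m \right)} = 5 - \frac{d}{8}$
$b = - \frac{295}{2}$ ($b = -141 - \left(5 - - \frac{3}{2}\right) = -141 - \left(5 + \frac{3}{2}\right) = -141 - \frac{13}{2} = - \frac{295}{2} \approx -147.5$)
$V{\left(C \right)} = - \frac{295}{2 C}$
$y = - \frac{68318}{2029}$ ($y = \frac{68318}{-2029} = 68318 \left(- \frac{1}{2029}\right) = - \frac{68318}{2029} \approx -33.671$)
$\frac{1}{y + V{\left(305 \right)}} = \frac{1}{- \frac{68318}{2029} - \frac{295}{2 \cdot 305}} = \frac{1}{- \frac{68318}{2029} - \frac{59}{122}} = \frac{1}{- \frac{8454507}{247538}} = - \frac{247538}{8454507}$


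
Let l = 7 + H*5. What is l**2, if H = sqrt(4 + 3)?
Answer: 224 + 70*sqrt(7) ≈ 409.20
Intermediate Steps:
H = sqrt(7) ≈ 2.6458
l = 7 + 5*sqrt(7) (l = 7 + sqrt(7)*5 = 7 + 5*sqrt(7) ≈ 20.229)
l**2 = (7 + 5*sqrt(7))**2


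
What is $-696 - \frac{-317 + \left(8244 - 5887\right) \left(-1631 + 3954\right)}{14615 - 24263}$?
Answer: $- \frac{206669}{1608} \approx -128.53$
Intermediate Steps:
$-696 - \frac{-317 + \left(8244 - 5887\right) \left(-1631 + 3954\right)}{14615 - 24263} = -696 - \frac{-317 + 2357 \cdot 2323}{-9648} = -696 - \left(-317 + 5475311\right) \left(- \frac{1}{9648}\right) = -696 - 5474994 \left(- \frac{1}{9648}\right) = -696 - - \frac{912499}{1608} = -696 + \frac{912499}{1608} = - \frac{206669}{1608}$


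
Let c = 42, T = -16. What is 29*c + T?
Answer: 1202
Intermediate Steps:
29*c + T = 29*42 - 16 = 1218 - 16 = 1202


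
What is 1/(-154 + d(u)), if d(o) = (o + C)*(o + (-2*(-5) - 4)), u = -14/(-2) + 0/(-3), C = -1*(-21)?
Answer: 1/210 ≈ 0.0047619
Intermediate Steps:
C = 21
u = 7 (u = -14*(-½) + 0*(-⅓) = 7 + 0 = 7)
d(o) = (6 + o)*(21 + o) (d(o) = (o + 21)*(o + (-2*(-5) - 4)) = (21 + o)*(o + (10 - 4)) = (21 + o)*(o + 6) = (21 + o)*(6 + o) = (6 + o)*(21 + o))
1/(-154 + d(u)) = 1/(-154 + (126 + 7² + 27*7)) = 1/(-154 + (126 + 49 + 189)) = 1/(-154 + 364) = 1/210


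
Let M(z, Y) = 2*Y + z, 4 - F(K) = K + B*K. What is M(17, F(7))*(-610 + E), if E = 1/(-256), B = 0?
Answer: -1717771/256 ≈ -6710.0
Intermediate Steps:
E = -1/256 ≈ -0.0039063
F(K) = 4 - K (F(K) = 4 - (K + 0*K) = 4 - (K + 0) = 4 - K)
M(z, Y) = z + 2*Y
M(17, F(7))*(-610 + E) = (17 + 2*(4 - 1*7))*(-610 - 1/256) = (17 + 2*(4 - 7))*(-156161/256) = (17 + 2*(-3))*(-156161/256) = (17 - 6)*(-156161/256) = 11*(-156161/256) = -1717771/256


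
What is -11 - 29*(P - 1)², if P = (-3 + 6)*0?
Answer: -40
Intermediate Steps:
P = 0 (P = 3*0 = 0)
-11 - 29*(P - 1)² = -11 - 29*(0 - 1)² = -11 - 29*(-1)² = -11 - 29*1 = -11 - 29 = -40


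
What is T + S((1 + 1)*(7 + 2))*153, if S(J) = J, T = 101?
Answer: 2855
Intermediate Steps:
T + S((1 + 1)*(7 + 2))*153 = 101 + ((1 + 1)*(7 + 2))*153 = 101 + (2*9)*153 = 101 + 18*153 = 101 + 2754 = 2855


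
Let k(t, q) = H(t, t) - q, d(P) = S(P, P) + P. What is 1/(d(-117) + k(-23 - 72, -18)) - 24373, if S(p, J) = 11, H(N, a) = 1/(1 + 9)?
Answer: -21423877/879 ≈ -24373.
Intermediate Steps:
H(N, a) = ⅒ (H(N, a) = 1/10 = ⅒)
d(P) = 11 + P
k(t, q) = ⅒ - q
1/(d(-117) + k(-23 - 72, -18)) - 24373 = 1/((11 - 117) + (⅒ - 1*(-18))) - 24373 = 1/(-106 + (⅒ + 18)) - 24373 = 1/(-106 + 181/10) - 24373 = 1/(-879/10) - 24373 = -10/879 - 24373 = -21423877/879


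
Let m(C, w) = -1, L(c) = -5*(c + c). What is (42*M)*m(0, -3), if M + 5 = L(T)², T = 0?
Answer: 210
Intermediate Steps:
L(c) = -10*c
M = -5 (M = -5 + (-10*0)² = -5 + 0² = -5 + 0 = -5)
(42*M)*m(0, -3) = (42*(-5))*(-1) = -210*(-1) = 210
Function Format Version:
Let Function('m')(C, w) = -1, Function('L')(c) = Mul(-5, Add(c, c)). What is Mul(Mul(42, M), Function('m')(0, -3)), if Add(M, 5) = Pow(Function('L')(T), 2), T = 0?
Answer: 210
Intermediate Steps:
Function('L')(c) = Mul(-10, c) (Function('L')(c) = Mul(-5, Mul(2, c)) = Mul(-10, c))
M = -5 (M = Add(-5, Pow(Mul(-10, 0), 2)) = Add(-5, Pow(0, 2)) = Add(-5, 0) = -5)
Mul(Mul(42, M), Function('m')(0, -3)) = Mul(Mul(42, -5), -1) = Mul(-210, -1) = 210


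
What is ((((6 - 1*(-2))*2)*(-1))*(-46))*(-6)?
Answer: -4416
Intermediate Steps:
((((6 - 1*(-2))*2)*(-1))*(-46))*(-6) = ((((6 + 2)*2)*(-1))*(-46))*(-6) = (((8*2)*(-1))*(-46))*(-6) = ((16*(-1))*(-46))*(-6) = -16*(-46)*(-6) = 736*(-6) = -4416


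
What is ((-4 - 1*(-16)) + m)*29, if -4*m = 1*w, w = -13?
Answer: 1769/4 ≈ 442.25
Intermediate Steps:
m = 13/4 (m = -(-13)/4 = -¼*(-13) = 13/4 ≈ 3.2500)
((-4 - 1*(-16)) + m)*29 = ((-4 - 1*(-16)) + 13/4)*29 = ((-4 + 16) + 13/4)*29 = (12 + 13/4)*29 = (61/4)*29 = 1769/4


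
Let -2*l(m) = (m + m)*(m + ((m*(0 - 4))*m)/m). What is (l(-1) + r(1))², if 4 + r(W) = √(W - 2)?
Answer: (-1 + I)² ≈ -2.0*I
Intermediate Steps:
r(W) = -4 + √(-2 + W) (r(W) = -4 + √(W - 2) = -4 + √(-2 + W))
l(m) = 3*m² (l(m) = -(m + m)*(m + ((m*(0 - 4))*m)/m)/2 = -2*m*(m + ((m*(-4))*m)/m)/2 = -2*m*(m + ((-4*m)*m)/m)/2 = -2*m*(m + (-4*m²)/m)/2 = -2*m*(m - 4*m)/2 = -2*m*(-3*m)/2 = -(-3)*m² = 3*m²)
(l(-1) + r(1))² = (3*(-1)² + (-4 + √(-2 + 1)))² = (3*1 + (-4 + √(-1)))² = (3 + (-4 + I))² = (-1 + I)²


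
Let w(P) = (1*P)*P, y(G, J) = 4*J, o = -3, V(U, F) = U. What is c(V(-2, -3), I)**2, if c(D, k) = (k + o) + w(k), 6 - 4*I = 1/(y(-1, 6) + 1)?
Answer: 50424201/100000000 ≈ 0.50424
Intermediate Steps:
w(P) = P**2 (w(P) = P*P = P**2)
I = 149/100 (I = 3/2 - 1/(4*(4*6 + 1)) = 3/2 - 1/(4*(24 + 1)) = 3/2 - 1/4/25 = 3/2 - 1/4*1/25 = 3/2 - 1/100 = 149/100 ≈ 1.4900)
c(D, k) = -3 + k + k**2 (c(D, k) = (k - 3) + k**2 = (-3 + k) + k**2 = -3 + k + k**2)
c(V(-2, -3), I)**2 = (-3 + 149/100 + (149/100)**2)**2 = (-3 + 149/100 + 22201/10000)**2 = (7101/10000)**2 = 50424201/100000000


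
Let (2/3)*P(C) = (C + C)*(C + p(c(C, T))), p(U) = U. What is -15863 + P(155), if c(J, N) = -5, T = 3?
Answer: 53887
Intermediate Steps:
P(C) = 3*C*(-5 + C) (P(C) = 3*((C + C)*(C - 5))/2 = 3*((2*C)*(-5 + C))/2 = 3*(2*C*(-5 + C))/2 = 3*C*(-5 + C))
-15863 + P(155) = -15863 + 3*155*(-5 + 155) = -15863 + 3*155*150 = -15863 + 69750 = 53887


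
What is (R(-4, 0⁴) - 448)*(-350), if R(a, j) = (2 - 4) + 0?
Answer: 157500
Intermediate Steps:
R(a, j) = -2 (R(a, j) = -2 + 0 = -2)
(R(-4, 0⁴) - 448)*(-350) = (-2 - 448)*(-350) = -450*(-350) = 157500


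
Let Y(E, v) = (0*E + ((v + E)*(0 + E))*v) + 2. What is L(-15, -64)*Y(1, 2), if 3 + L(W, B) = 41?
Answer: 304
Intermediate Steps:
L(W, B) = 38 (L(W, B) = -3 + 41 = 38)
Y(E, v) = 2 + E*v*(E + v) (Y(E, v) = (0 + ((E + v)*E)*v) + 2 = (0 + (E*(E + v))*v) + 2 = (0 + E*v*(E + v)) + 2 = E*v*(E + v) + 2 = 2 + E*v*(E + v))
L(-15, -64)*Y(1, 2) = 38*(2 + 1*2**2 + 2*1**2) = 38*(2 + 1*4 + 2*1) = 38*(2 + 4 + 2) = 38*8 = 304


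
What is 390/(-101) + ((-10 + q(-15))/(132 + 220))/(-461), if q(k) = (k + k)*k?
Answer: -719665/186244 ≈ -3.8641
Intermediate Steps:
q(k) = 2*k² (q(k) = (2*k)*k = 2*k²)
390/(-101) + ((-10 + q(-15))/(132 + 220))/(-461) = 390/(-101) + ((-10 + 2*(-15)²)/(132 + 220))/(-461) = 390*(-1/101) + ((-10 + 2*225)/352)*(-1/461) = -390/101 + ((-10 + 450)*(1/352))*(-1/461) = -390/101 + (440*(1/352))*(-1/461) = -390/101 + (5/4)*(-1/461) = -390/101 - 5/1844 = -719665/186244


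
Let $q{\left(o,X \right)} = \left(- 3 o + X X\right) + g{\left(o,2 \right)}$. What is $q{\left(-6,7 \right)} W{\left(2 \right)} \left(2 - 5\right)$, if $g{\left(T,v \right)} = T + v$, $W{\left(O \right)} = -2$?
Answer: $378$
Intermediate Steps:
$q{\left(o,X \right)} = 2 + X^{2} - 2 o$ ($q{\left(o,X \right)} = \left(- 3 o + X X\right) + \left(o + 2\right) = \left(- 3 o + X^{2}\right) + \left(2 + o\right) = \left(X^{2} - 3 o\right) + \left(2 + o\right) = 2 + X^{2} - 2 o$)
$q{\left(-6,7 \right)} W{\left(2 \right)} \left(2 - 5\right) = \left(2 + 7^{2} - -12\right) \left(- 2 \left(2 - 5\right)\right) = \left(2 + 49 + 12\right) \left(\left(-2\right) \left(-3\right)\right) = 63 \cdot 6 = 378$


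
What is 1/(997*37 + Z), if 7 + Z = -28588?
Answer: 1/8294 ≈ 0.00012057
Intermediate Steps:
Z = -28595 (Z = -7 - 28588 = -28595)
1/(997*37 + Z) = 1/(997*37 - 28595) = 1/(36889 - 28595) = 1/8294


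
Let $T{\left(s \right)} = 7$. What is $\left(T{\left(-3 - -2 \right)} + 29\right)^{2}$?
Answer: $1296$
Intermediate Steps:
$\left(T{\left(-3 - -2 \right)} + 29\right)^{2} = \left(7 + 29\right)^{2} = 36^{2} = 1296$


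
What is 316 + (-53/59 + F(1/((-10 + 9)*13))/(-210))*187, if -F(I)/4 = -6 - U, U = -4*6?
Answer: 438051/2065 ≈ 212.13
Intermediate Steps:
U = -24
F(I) = -72 (F(I) = -4*(-6 - 1*(-24)) = -4*(-6 + 24) = -4*18 = -72)
316 + (-53/59 + F(1/((-10 + 9)*13))/(-210))*187 = 316 + (-53/59 - 72/(-210))*187 = 316 + (-53*1/59 - 72*(-1/210))*187 = 316 + (-53/59 + 12/35)*187 = 316 - 1147/2065*187 = 316 - 214489/2065 = 438051/2065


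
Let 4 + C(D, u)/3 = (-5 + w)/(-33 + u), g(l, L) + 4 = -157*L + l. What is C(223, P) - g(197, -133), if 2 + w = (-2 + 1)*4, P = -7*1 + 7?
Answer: -21085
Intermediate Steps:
P = 0 (P = -7 + 7 = 0)
w = -6 (w = -2 + (-2 + 1)*4 = -2 - 1*4 = -2 - 4 = -6)
g(l, L) = -4 + l - 157*L (g(l, L) = -4 + (-157*L + l) = -4 + (l - 157*L) = -4 + l - 157*L)
C(D, u) = -12 - 33/(-33 + u) (C(D, u) = -12 + 3*((-5 - 6)/(-33 + u)) = -12 + 3*(-11/(-33 + u)) = -12 - 33/(-33 + u))
C(223, P) - g(197, -133) = 3*(121 - 4*0)/(-33 + 0) - (-4 + 197 - 157*(-133)) = 3*(121 + 0)/(-33) - (-4 + 197 + 20881) = 3*(-1/33)*121 - 1*21074 = -11 - 21074 = -21085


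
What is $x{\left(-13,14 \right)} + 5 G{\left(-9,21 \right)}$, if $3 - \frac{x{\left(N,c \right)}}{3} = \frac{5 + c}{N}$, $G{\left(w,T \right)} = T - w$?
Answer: $\frac{2124}{13} \approx 163.38$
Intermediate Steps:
$x{\left(N,c \right)} = 9 - \frac{3 \left(5 + c\right)}{N}$ ($x{\left(N,c \right)} = 9 - 3 \frac{5 + c}{N} = 9 - \frac{3 \left(5 + c\right)}{N}$)
$x{\left(-13,14 \right)} + 5 G{\left(-9,21 \right)} = \frac{3 \left(-5 - 14 + 3 \left(-13\right)\right)}{-13} + 5 \left(21 - -9\right) = 3 \left(- \frac{1}{13}\right) \left(-5 - 14 - 39\right) + 5 \left(21 + 9\right) = 3 \left(- \frac{1}{13}\right) \left(-58\right) + 5 \cdot 30 = \frac{174}{13} + 150 = \frac{2124}{13}$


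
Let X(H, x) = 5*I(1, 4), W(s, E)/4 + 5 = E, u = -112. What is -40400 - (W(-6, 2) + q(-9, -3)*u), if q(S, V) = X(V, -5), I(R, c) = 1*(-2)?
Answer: -41508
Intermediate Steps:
W(s, E) = -20 + 4*E
I(R, c) = -2
X(H, x) = -10 (X(H, x) = 5*(-2) = -10)
q(S, V) = -10
-40400 - (W(-6, 2) + q(-9, -3)*u) = -40400 - ((-20 + 4*2) - 10*(-112)) = -40400 - ((-20 + 8) + 1120) = -40400 - (-12 + 1120) = -40400 - 1*1108 = -40400 - 1108 = -41508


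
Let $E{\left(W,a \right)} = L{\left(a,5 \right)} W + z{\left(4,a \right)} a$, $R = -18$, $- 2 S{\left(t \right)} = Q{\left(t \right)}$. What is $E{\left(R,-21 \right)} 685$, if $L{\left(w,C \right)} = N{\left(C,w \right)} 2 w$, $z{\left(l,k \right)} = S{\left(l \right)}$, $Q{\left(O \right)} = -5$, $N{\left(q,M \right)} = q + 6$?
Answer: $\frac{11320995}{2} \approx 5.6605 \cdot 10^{6}$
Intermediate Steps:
$N{\left(q,M \right)} = 6 + q$
$S{\left(t \right)} = \frac{5}{2}$ ($S{\left(t \right)} = \left(- \frac{1}{2}\right) \left(-5\right) = \frac{5}{2}$)
$z{\left(l,k \right)} = \frac{5}{2}$
$L{\left(w,C \right)} = w \left(12 + 2 C\right)$ ($L{\left(w,C \right)} = \left(6 + C\right) 2 w = \left(12 + 2 C\right) w = w \left(12 + 2 C\right)$)
$E{\left(W,a \right)} = \frac{5 a}{2} + 22 W a$ ($E{\left(W,a \right)} = 2 a \left(6 + 5\right) W + \frac{5 a}{2} = 2 a 11 W + \frac{5 a}{2} = 22 a W + \frac{5 a}{2} = 22 W a + \frac{5 a}{2} = \frac{5 a}{2} + 22 W a$)
$E{\left(R,-21 \right)} 685 = \frac{1}{2} \left(-21\right) \left(5 + 44 \left(-18\right)\right) 685 = \frac{1}{2} \left(-21\right) \left(5 - 792\right) 685 = \frac{1}{2} \left(-21\right) \left(-787\right) 685 = \frac{16527}{2} \cdot 685 = \frac{11320995}{2}$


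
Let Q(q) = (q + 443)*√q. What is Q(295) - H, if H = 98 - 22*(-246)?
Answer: -5510 + 738*√295 ≈ 7165.6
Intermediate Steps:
Q(q) = √q*(443 + q) (Q(q) = (443 + q)*√q = √q*(443 + q))
H = 5510 (H = 98 + 5412 = 5510)
Q(295) - H = √295*(443 + 295) - 1*5510 = √295*738 - 5510 = 738*√295 - 5510 = -5510 + 738*√295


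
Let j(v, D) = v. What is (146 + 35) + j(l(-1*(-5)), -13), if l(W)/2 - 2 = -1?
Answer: 183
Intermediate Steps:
l(W) = 2 (l(W) = 4 + 2*(-1) = 4 - 2 = 2)
(146 + 35) + j(l(-1*(-5)), -13) = (146 + 35) + 2 = 181 + 2 = 183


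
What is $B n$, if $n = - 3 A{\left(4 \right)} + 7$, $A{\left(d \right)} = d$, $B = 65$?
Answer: $-325$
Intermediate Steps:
$n = -5$ ($n = \left(-3\right) 4 + 7 = -12 + 7 = -5$)
$B n = 65 \left(-5\right) = -325$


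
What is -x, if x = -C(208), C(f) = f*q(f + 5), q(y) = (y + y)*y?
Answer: 18873504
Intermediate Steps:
q(y) = 2*y² (q(y) = (2*y)*y = 2*y²)
C(f) = 2*f*(5 + f)² (C(f) = f*(2*(f + 5)²) = f*(2*(5 + f)²) = 2*f*(5 + f)²)
x = -18873504 (x = -2*208*(5 + 208)² = -2*208*213² = -2*208*45369 = -1*18873504 = -18873504)
-x = -1*(-18873504) = 18873504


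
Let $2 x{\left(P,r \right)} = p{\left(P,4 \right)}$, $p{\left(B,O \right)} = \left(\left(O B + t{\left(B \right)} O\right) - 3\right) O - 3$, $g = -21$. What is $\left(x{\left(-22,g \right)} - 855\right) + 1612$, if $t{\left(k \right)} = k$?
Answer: $\frac{795}{2} \approx 397.5$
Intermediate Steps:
$p{\left(B,O \right)} = -3 + O \left(-3 + 2 B O\right)$ ($p{\left(B,O \right)} = \left(\left(O B + B O\right) - 3\right) O - 3 = \left(\left(B O + B O\right) - 3\right) O - 3 = \left(2 B O - 3\right) O - 3 = \left(-3 + 2 B O\right) O - 3 = O \left(-3 + 2 B O\right) - 3 = -3 + O \left(-3 + 2 B O\right)$)
$x{\left(P,r \right)} = - \frac{15}{2} + 16 P$ ($x{\left(P,r \right)} = \frac{-3 - 12 + 2 P 4^{2}}{2} = \frac{-3 - 12 + 2 P 16}{2} = \frac{-3 - 12 + 32 P}{2} = \frac{-15 + 32 P}{2} = - \frac{15}{2} + 16 P$)
$\left(x{\left(-22,g \right)} - 855\right) + 1612 = \left(\left(- \frac{15}{2} + 16 \left(-22\right)\right) - 855\right) + 1612 = \left(\left(- \frac{15}{2} - 352\right) - 855\right) + 1612 = \left(- \frac{719}{2} - 855\right) + 1612 = - \frac{2429}{2} + 1612 = \frac{795}{2}$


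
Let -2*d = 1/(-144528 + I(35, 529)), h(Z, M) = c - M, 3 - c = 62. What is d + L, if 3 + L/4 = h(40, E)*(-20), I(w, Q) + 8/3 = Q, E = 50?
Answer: 7523799083/864010 ≈ 8708.0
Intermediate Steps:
c = -59 (c = 3 - 1*62 = 3 - 62 = -59)
I(w, Q) = -8/3 + Q
h(Z, M) = -59 - M
d = 3/864010 (d = -1/(2*(-144528 + (-8/3 + 529))) = -1/(2*(-144528 + 1579/3)) = -1/(2*(-432005/3)) = -1/2*(-3/432005) = 3/864010 ≈ 3.4722e-6)
L = 8708 (L = -12 + 4*((-59 - 1*50)*(-20)) = -12 + 4*((-59 - 50)*(-20)) = -12 + 4*(-109*(-20)) = -12 + 4*2180 = -12 + 8720 = 8708)
d + L = 3/864010 + 8708 = 7523799083/864010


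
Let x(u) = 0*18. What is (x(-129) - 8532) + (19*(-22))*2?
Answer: -9368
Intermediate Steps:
x(u) = 0
(x(-129) - 8532) + (19*(-22))*2 = (0 - 8532) + (19*(-22))*2 = -8532 - 418*2 = -8532 - 836 = -9368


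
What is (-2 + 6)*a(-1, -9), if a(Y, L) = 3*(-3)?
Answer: -36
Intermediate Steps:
a(Y, L) = -9
(-2 + 6)*a(-1, -9) = (-2 + 6)*(-9) = 4*(-9) = -36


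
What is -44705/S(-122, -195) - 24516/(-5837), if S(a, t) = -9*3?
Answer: 261605017/157599 ≈ 1659.9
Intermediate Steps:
S(a, t) = -27
-44705/S(-122, -195) - 24516/(-5837) = -44705/(-27) - 24516/(-5837) = -44705*(-1/27) - 24516*(-1/5837) = 44705/27 + 24516/5837 = 261605017/157599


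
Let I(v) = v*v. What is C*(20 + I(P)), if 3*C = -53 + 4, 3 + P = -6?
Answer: -4949/3 ≈ -1649.7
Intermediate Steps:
P = -9 (P = -3 - 6 = -9)
I(v) = v**2
C = -49/3 (C = (-53 + 4)/3 = (1/3)*(-49) = -49/3 ≈ -16.333)
C*(20 + I(P)) = -49*(20 + (-9)**2)/3 = -49*(20 + 81)/3 = -49/3*101 = -4949/3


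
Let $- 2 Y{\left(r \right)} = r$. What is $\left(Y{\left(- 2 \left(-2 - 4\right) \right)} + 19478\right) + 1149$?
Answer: $20621$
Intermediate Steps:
$Y{\left(r \right)} = - \frac{r}{2}$
$\left(Y{\left(- 2 \left(-2 - 4\right) \right)} + 19478\right) + 1149 = \left(- \frac{\left(-2\right) \left(-2 - 4\right)}{2} + 19478\right) + 1149 = \left(- \frac{\left(-2\right) \left(-6\right)}{2} + 19478\right) + 1149 = \left(\left(- \frac{1}{2}\right) 12 + 19478\right) + 1149 = \left(-6 + 19478\right) + 1149 = 19472 + 1149 = 20621$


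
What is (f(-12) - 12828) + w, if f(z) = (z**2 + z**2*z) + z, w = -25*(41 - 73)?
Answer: -13624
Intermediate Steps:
w = 800 (w = -25*(-32) = 800)
f(z) = z + z**2 + z**3 (f(z) = (z**2 + z**3) + z = z + z**2 + z**3)
(f(-12) - 12828) + w = (-12*(1 - 12 + (-12)**2) - 12828) + 800 = (-12*(1 - 12 + 144) - 12828) + 800 = (-12*133 - 12828) + 800 = (-1596 - 12828) + 800 = -14424 + 800 = -13624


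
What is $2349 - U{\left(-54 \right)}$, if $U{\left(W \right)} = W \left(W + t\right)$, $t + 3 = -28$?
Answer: $-2241$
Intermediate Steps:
$t = -31$ ($t = -3 - 28 = -31$)
$U{\left(W \right)} = W \left(-31 + W\right)$ ($U{\left(W \right)} = W \left(W - 31\right) = W \left(-31 + W\right)$)
$2349 - U{\left(-54 \right)} = 2349 - - 54 \left(-31 - 54\right) = 2349 - \left(-54\right) \left(-85\right) = 2349 - 4590 = -2241$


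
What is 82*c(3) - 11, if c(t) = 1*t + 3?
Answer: 481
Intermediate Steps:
c(t) = 3 + t (c(t) = t + 3 = 3 + t)
82*c(3) - 11 = 82*(3 + 3) - 11 = 82*6 - 11 = 492 - 11 = 481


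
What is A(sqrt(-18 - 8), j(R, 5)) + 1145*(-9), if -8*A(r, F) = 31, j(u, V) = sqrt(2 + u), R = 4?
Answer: -82471/8 ≈ -10309.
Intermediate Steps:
A(r, F) = -31/8 (A(r, F) = -1/8*31 = -31/8)
A(sqrt(-18 - 8), j(R, 5)) + 1145*(-9) = -31/8 + 1145*(-9) = -31/8 - 10305 = -82471/8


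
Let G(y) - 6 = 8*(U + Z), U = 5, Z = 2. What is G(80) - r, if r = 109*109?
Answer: -11819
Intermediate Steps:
G(y) = 62 (G(y) = 6 + 8*(5 + 2) = 6 + 8*7 = 6 + 56 = 62)
r = 11881
G(80) - r = 62 - 1*11881 = 62 - 11881 = -11819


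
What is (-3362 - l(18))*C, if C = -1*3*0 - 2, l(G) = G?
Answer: 6760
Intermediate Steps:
C = -2 (C = -3*0 - 2 = 0 - 2 = -2)
(-3362 - l(18))*C = (-3362 - 1*18)*(-2) = (-3362 - 18)*(-2) = -3380*(-2) = 6760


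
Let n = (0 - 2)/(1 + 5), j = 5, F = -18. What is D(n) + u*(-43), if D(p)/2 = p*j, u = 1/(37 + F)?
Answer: -319/57 ≈ -5.5965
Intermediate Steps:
u = 1/19 (u = 1/(37 - 18) = 1/19 ≈ 0.052632)
n = -1/3 (n = -2/6 = -2*1/6 = -1/3 ≈ -0.33333)
D(p) = 10*p (D(p) = 2*(p*5) = 2*(5*p) = 10*p)
D(n) + u*(-43) = 10*(-1/3) + (1/19)*(-43) = -10/3 - 43/19 = -319/57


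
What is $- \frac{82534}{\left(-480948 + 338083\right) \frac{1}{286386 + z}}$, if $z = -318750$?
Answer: $- \frac{2671130376}{142865} \approx -18697.0$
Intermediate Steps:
$- \frac{82534}{\left(-480948 + 338083\right) \frac{1}{286386 + z}} = - \frac{82534}{\left(-480948 + 338083\right) \frac{1}{286386 - 318750}} = - \frac{82534}{\left(-142865\right) \frac{1}{-32364}} = - \frac{82534}{\left(-142865\right) \left(- \frac{1}{32364}\right)} = - \frac{82534}{\frac{142865}{32364}} = \left(-82534\right) \frac{32364}{142865} = - \frac{2671130376}{142865}$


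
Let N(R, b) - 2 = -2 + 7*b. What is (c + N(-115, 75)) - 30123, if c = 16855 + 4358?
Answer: -8385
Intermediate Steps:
N(R, b) = 7*b (N(R, b) = 2 + (-2 + 7*b) = 7*b)
c = 21213
(c + N(-115, 75)) - 30123 = (21213 + 7*75) - 30123 = (21213 + 525) - 30123 = 21738 - 30123 = -8385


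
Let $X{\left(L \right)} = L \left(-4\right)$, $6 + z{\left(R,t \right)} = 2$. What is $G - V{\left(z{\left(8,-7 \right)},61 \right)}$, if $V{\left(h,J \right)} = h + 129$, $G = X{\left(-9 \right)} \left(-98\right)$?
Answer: $-3653$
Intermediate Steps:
$z{\left(R,t \right)} = -4$ ($z{\left(R,t \right)} = -6 + 2 = -4$)
$X{\left(L \right)} = - 4 L$
$G = -3528$ ($G = \left(-4\right) \left(-9\right) \left(-98\right) = 36 \left(-98\right) = -3528$)
$V{\left(h,J \right)} = 129 + h$
$G - V{\left(z{\left(8,-7 \right)},61 \right)} = -3528 - \left(129 - 4\right) = -3528 - 125 = -3653$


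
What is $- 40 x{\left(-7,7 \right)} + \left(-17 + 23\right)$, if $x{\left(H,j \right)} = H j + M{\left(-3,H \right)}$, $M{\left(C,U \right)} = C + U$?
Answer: $2366$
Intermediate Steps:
$x{\left(H,j \right)} = -3 + H + H j$ ($x{\left(H,j \right)} = H j + \left(-3 + H\right) = -3 + H + H j$)
$- 40 x{\left(-7,7 \right)} + \left(-17 + 23\right) = - 40 \left(-3 - 7 - 49\right) + \left(-17 + 23\right) = - 40 \left(-3 - 7 - 49\right) + 6 = \left(-40\right) \left(-59\right) + 6 = 2360 + 6 = 2366$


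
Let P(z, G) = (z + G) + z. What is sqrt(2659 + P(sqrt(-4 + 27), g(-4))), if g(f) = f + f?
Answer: sqrt(2651 + 2*sqrt(23)) ≈ 51.581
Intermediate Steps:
g(f) = 2*f
P(z, G) = G + 2*z (P(z, G) = (G + z) + z = G + 2*z)
sqrt(2659 + P(sqrt(-4 + 27), g(-4))) = sqrt(2659 + (2*(-4) + 2*sqrt(-4 + 27))) = sqrt(2659 + (-8 + 2*sqrt(23))) = sqrt(2651 + 2*sqrt(23))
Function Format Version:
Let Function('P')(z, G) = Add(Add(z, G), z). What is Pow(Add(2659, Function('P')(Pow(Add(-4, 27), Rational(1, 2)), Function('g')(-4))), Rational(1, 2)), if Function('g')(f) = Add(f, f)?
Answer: Pow(Add(2651, Mul(2, Pow(23, Rational(1, 2)))), Rational(1, 2)) ≈ 51.581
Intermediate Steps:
Function('g')(f) = Mul(2, f)
Function('P')(z, G) = Add(G, Mul(2, z)) (Function('P')(z, G) = Add(Add(G, z), z) = Add(G, Mul(2, z)))
Pow(Add(2659, Function('P')(Pow(Add(-4, 27), Rational(1, 2)), Function('g')(-4))), Rational(1, 2)) = Pow(Add(2659, Add(Mul(2, -4), Mul(2, Pow(Add(-4, 27), Rational(1, 2))))), Rational(1, 2)) = Pow(Add(2659, Add(-8, Mul(2, Pow(23, Rational(1, 2))))), Rational(1, 2)) = Pow(Add(2651, Mul(2, Pow(23, Rational(1, 2)))), Rational(1, 2))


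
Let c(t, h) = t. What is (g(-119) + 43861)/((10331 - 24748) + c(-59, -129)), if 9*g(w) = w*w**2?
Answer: 58655/5922 ≈ 9.9046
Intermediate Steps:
g(w) = w**3/9 (g(w) = (w*w**2)/9 = w**3/9)
(g(-119) + 43861)/((10331 - 24748) + c(-59, -129)) = ((1/9)*(-119)**3 + 43861)/((10331 - 24748) - 59) = ((1/9)*(-1685159) + 43861)/(-14417 - 59) = (-1685159/9 + 43861)/(-14476) = -1290410/9*(-1/14476) = 58655/5922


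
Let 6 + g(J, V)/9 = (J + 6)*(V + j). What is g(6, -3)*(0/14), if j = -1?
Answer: 0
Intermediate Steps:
g(J, V) = -54 + 9*(-1 + V)*(6 + J) (g(J, V) = -54 + 9*((J + 6)*(V - 1)) = -54 + 9*((6 + J)*(-1 + V)) = -54 + 9*((-1 + V)*(6 + J)) = -54 + 9*(-1 + V)*(6 + J))
g(6, -3)*(0/14) = (-108 - 9*6 + 54*(-3) + 9*6*(-3))*(0/14) = (-108 - 54 - 162 - 162)*(0*(1/14)) = -486*0 = 0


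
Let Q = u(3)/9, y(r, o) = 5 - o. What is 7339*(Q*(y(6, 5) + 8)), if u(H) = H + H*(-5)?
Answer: -234848/3 ≈ -78283.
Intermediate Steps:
u(H) = -4*H (u(H) = H - 5*H = -4*H)
Q = -4/3 (Q = -4*3/9 = -12*⅑ = -4/3 ≈ -1.3333)
7339*(Q*(y(6, 5) + 8)) = 7339*(-4*((5 - 1*5) + 8)/3) = 7339*(-4*((5 - 5) + 8)/3) = 7339*(-4*(0 + 8)/3) = 7339*(-4/3*8) = 7339*(-32/3) = -234848/3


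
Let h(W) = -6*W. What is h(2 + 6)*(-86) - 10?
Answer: 4118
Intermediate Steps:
h(2 + 6)*(-86) - 10 = -6*(2 + 6)*(-86) - 10 = -6*8*(-86) - 10 = -48*(-86) - 10 = 4128 - 10 = 4118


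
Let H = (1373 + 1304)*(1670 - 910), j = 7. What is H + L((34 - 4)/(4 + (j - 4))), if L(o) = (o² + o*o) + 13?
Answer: 99693917/49 ≈ 2.0346e+6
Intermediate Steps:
H = 2034520 (H = 2677*760 = 2034520)
L(o) = 13 + 2*o² (L(o) = (o² + o²) + 13 = 2*o² + 13 = 13 + 2*o²)
H + L((34 - 4)/(4 + (j - 4))) = 2034520 + (13 + 2*((34 - 4)/(4 + (7 - 4)))²) = 2034520 + (13 + 2*(30/(4 + 3))²) = 2034520 + (13 + 2*(30/7)²) = 2034520 + (13 + 2*(900/49)) = 2034520 + (13 + 1800/49) = 2034520 + 2437/49 = 99693917/49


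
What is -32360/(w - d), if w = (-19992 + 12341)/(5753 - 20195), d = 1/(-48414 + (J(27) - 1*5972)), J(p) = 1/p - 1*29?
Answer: -343311190638240/5620634869 ≈ -61081.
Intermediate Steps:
J(p) = -29 + 1/p (J(p) = 1/p - 29 = -29 + 1/p)
d = -27/1469204 (d = 1/(-48414 + ((-29 + 1/27) - 1*5972)) = 1/(-48414 + ((-29 + 1/27) - 5972)) = 1/(-48414 + (-782/27 - 5972)) = 1/(-48414 - 162026/27) = 1/(-1469204/27) = -27/1469204 ≈ -1.8377e-5)
w = 7651/14442 (w = -7651/(-14442) = -7651*(-1/14442) = 7651/14442 ≈ 0.52977)
-32360/(w - d) = -32360/(7651/14442 - 1*(-27/1469204)) = -32360/(7651/14442 + 27/1469204) = -32360/5620634869/10609122084 = -32360*10609122084/5620634869 = -343311190638240/5620634869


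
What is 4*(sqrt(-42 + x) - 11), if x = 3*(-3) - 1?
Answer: -44 + 8*I*sqrt(13) ≈ -44.0 + 28.844*I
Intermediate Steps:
x = -10 (x = -9 - 1 = -10)
4*(sqrt(-42 + x) - 11) = 4*(sqrt(-42 - 10) - 11) = 4*(sqrt(-52) - 11) = 4*(2*I*sqrt(13) - 11) = 4*(-11 + 2*I*sqrt(13)) = -44 + 8*I*sqrt(13)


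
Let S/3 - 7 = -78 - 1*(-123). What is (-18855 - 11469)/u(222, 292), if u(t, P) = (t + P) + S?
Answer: -15162/335 ≈ -45.260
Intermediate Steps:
S = 156 (S = 21 + 3*(-78 - 1*(-123)) = 21 + 3*(-78 + 123) = 21 + 3*45 = 21 + 135 = 156)
u(t, P) = 156 + P + t (u(t, P) = (t + P) + 156 = (P + t) + 156 = 156 + P + t)
(-18855 - 11469)/u(222, 292) = (-18855 - 11469)/(156 + 292 + 222) = -30324/670 = -30324*1/670 = -15162/335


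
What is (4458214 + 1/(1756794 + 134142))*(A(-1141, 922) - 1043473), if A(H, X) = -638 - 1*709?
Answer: -2202009698364007525/472734 ≈ -4.6580e+12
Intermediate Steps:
A(H, X) = -1347 (A(H, X) = -638 - 709 = -1347)
(4458214 + 1/(1756794 + 134142))*(A(-1141, 922) - 1043473) = (4458214 + 1/(1756794 + 134142))*(-1347 - 1043473) = (4458214 + 1/1890936)*(-1044820) = (8430197348305/1890936)*(-1044820) = -2202009698364007525/472734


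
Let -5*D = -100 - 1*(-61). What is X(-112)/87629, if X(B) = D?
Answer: 39/438145 ≈ 8.9012e-5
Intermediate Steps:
D = 39/5 (D = -(-100 - 1*(-61))/5 = -(-100 + 61)/5 = -1/5*(-39) = 39/5 ≈ 7.8000)
X(B) = 39/5
X(-112)/87629 = (39/5)/87629 = (39/5)*(1/87629) = 39/438145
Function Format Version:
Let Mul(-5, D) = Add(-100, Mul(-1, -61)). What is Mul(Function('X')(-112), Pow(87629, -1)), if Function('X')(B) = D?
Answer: Rational(39, 438145) ≈ 8.9012e-5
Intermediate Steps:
D = Rational(39, 5) (D = Mul(Rational(-1, 5), Add(-100, Mul(-1, -61))) = Mul(Rational(-1, 5), Add(-100, 61)) = Mul(Rational(-1, 5), -39) = Rational(39, 5) ≈ 7.8000)
Function('X')(B) = Rational(39, 5)
Mul(Function('X')(-112), Pow(87629, -1)) = Mul(Rational(39, 5), Pow(87629, -1)) = Mul(Rational(39, 5), Rational(1, 87629)) = Rational(39, 438145)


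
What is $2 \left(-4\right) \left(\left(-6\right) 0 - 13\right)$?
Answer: $104$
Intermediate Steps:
$2 \left(-4\right) \left(\left(-6\right) 0 - 13\right) = - 8 \left(0 - 13\right) = \left(-8\right) \left(-13\right) = 104$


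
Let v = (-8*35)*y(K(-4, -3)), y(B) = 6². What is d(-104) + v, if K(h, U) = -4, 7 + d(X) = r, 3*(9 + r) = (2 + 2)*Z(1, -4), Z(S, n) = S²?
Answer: -30284/3 ≈ -10095.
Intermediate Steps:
r = -23/3 (r = -9 + ((2 + 2)*1²)/3 = -9 + (4*1)/3 = -9 + (⅓)*4 = -9 + 4/3 = -23/3 ≈ -7.6667)
d(X) = -44/3 (d(X) = -7 - 23/3 = -44/3)
y(B) = 36
v = -10080 (v = -8*35*36 = -280*36 = -10080)
d(-104) + v = -44/3 - 10080 = -30284/3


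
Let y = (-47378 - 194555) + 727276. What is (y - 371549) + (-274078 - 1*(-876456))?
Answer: 716172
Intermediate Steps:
y = 485343 (y = -241933 + 727276 = 485343)
(y - 371549) + (-274078 - 1*(-876456)) = (485343 - 371549) + (-274078 - 1*(-876456)) = 113794 + (-274078 + 876456) = 113794 + 602378 = 716172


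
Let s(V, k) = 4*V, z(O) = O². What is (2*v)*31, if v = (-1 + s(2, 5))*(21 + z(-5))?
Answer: 19964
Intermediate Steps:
v = 322 (v = (-1 + 4*2)*(21 + (-5)²) = (-1 + 8)*(21 + 25) = 7*46 = 322)
(2*v)*31 = (2*322)*31 = 644*31 = 19964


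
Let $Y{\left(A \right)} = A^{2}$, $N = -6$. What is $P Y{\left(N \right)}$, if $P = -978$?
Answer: $-35208$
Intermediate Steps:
$P Y{\left(N \right)} = - 978 \left(-6\right)^{2} = \left(-978\right) 36 = -35208$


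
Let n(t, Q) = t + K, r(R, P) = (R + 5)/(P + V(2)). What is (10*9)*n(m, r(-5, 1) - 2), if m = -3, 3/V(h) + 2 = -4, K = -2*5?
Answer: -1170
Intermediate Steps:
K = -10
V(h) = -1/2 (V(h) = 3/(-2 - 4) = 3/(-6) = 3*(-1/6) = -1/2)
r(R, P) = (5 + R)/(-1/2 + P) (r(R, P) = (R + 5)/(P - 1/2) = (5 + R)/(-1/2 + P))
n(t, Q) = -10 + t (n(t, Q) = t - 10 = -10 + t)
(10*9)*n(m, r(-5, 1) - 2) = (10*9)*(-10 - 3) = 90*(-13) = -1170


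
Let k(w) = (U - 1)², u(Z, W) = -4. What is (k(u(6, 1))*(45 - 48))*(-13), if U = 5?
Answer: 624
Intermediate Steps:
k(w) = 16 (k(w) = (5 - 1)² = 4² = 16)
(k(u(6, 1))*(45 - 48))*(-13) = (16*(45 - 48))*(-13) = (16*(-3))*(-13) = -48*(-13) = 624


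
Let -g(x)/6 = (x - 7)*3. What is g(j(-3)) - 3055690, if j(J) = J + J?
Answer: -3055456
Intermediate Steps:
j(J) = 2*J
g(x) = 126 - 18*x (g(x) = -6*(x - 7)*3 = -6*(-7 + x)*3 = -6*(-21 + 3*x) = 126 - 18*x)
g(j(-3)) - 3055690 = (126 - 36*(-3)) - 3055690 = (126 - 18*(-6)) - 3055690 = (126 + 108) - 3055690 = 234 - 3055690 = -3055456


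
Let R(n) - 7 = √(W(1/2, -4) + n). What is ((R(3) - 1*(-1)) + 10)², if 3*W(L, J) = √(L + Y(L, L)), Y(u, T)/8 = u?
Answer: (36 + √2*√(6 + √2))²/4 ≈ 397.02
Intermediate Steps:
Y(u, T) = 8*u
W(L, J) = √L (W(L, J) = √(L + 8*L)/3 = √(9*L)/3 = (3*√L)/3 = √L)
R(n) = 7 + √(n + √2/2) (R(n) = 7 + √(√(1/2) + n) = 7 + √(√(½) + n) = 7 + √(√2/2 + n) = 7 + √(n + √2/2))
((R(3) - 1*(-1)) + 10)² = (((7 + √(2*√2 + 4*3)/2) - 1*(-1)) + 10)² = (((7 + √(2*√2 + 12)/2) + 1) + 10)² = (((7 + √(12 + 2*√2)/2) + 1) + 10)² = ((8 + √(12 + 2*√2)/2) + 10)² = (18 + √(12 + 2*√2)/2)²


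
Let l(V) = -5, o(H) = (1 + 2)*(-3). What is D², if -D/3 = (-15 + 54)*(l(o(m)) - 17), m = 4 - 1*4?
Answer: 6625476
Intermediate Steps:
m = 0 (m = 4 - 4 = 0)
o(H) = -9 (o(H) = 3*(-3) = -9)
D = 2574 (D = -3*(-15 + 54)*(-5 - 17) = -117*(-22) = -3*(-858) = 2574)
D² = 2574² = 6625476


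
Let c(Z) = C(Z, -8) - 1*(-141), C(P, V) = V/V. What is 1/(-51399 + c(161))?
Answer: -1/51257 ≈ -1.9510e-5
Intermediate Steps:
C(P, V) = 1
c(Z) = 142 (c(Z) = 1 - 1*(-141) = 1 + 141 = 142)
1/(-51399 + c(161)) = 1/(-51399 + 142) = 1/(-51257) = -1/51257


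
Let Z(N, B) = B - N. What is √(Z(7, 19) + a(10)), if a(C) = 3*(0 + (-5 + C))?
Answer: 3*√3 ≈ 5.1962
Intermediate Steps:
a(C) = -15 + 3*C (a(C) = 3*(-5 + C) = -15 + 3*C)
√(Z(7, 19) + a(10)) = √((19 - 1*7) + (-15 + 3*10)) = √((19 - 7) + (-15 + 30)) = √(12 + 15) = √27 = 3*√3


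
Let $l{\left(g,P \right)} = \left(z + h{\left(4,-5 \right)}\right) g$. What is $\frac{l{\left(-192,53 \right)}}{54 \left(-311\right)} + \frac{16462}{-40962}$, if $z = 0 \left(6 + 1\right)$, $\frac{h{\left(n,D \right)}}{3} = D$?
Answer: $- \frac{1217387}{2123197} \approx -0.57337$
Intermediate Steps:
$h{\left(n,D \right)} = 3 D$
$z = 0$ ($z = 0 \cdot 7 = 0$)
$l{\left(g,P \right)} = - 15 g$ ($l{\left(g,P \right)} = \left(0 + 3 \left(-5\right)\right) g = \left(0 - 15\right) g = - 15 g$)
$\frac{l{\left(-192,53 \right)}}{54 \left(-311\right)} + \frac{16462}{-40962} = \frac{\left(-15\right) \left(-192\right)}{54 \left(-311\right)} + \frac{16462}{-40962} = \frac{2880}{-16794} + 16462 \left(- \frac{1}{40962}\right) = 2880 \left(- \frac{1}{16794}\right) - \frac{8231}{20481} = - \frac{160}{933} - \frac{8231}{20481} = - \frac{1217387}{2123197}$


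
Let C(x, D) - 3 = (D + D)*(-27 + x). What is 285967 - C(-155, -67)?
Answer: 261576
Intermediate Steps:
C(x, D) = 3 + 2*D*(-27 + x) (C(x, D) = 3 + (D + D)*(-27 + x) = 3 + (2*D)*(-27 + x) = 3 + 2*D*(-27 + x))
285967 - C(-155, -67) = 285967 - (3 - 54*(-67) + 2*(-67)*(-155)) = 285967 - (3 + 3618 + 20770) = 285967 - 1*24391 = 285967 - 24391 = 261576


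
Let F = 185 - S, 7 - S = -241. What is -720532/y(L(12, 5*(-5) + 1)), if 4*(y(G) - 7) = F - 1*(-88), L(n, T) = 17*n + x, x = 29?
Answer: -2882128/53 ≈ -54380.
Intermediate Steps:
S = 248 (S = 7 - 1*(-241) = 7 + 241 = 248)
F = -63 (F = 185 - 1*248 = 185 - 248 = -63)
L(n, T) = 29 + 17*n (L(n, T) = 17*n + 29 = 29 + 17*n)
y(G) = 53/4 (y(G) = 7 + (-63 - 1*(-88))/4 = 7 + (-63 + 88)/4 = 7 + (¼)*25 = 7 + 25/4 = 53/4)
-720532/y(L(12, 5*(-5) + 1)) = -720532/53/4 = -720532*4/53 = -2882128/53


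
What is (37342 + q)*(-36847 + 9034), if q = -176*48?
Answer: -803628822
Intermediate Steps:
q = -8448
(37342 + q)*(-36847 + 9034) = (37342 - 8448)*(-36847 + 9034) = 28894*(-27813) = -803628822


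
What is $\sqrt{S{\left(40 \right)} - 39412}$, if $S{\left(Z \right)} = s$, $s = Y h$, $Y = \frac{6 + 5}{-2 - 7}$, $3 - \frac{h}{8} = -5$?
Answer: $\frac{2 i \sqrt{88853}}{3} \approx 198.72 i$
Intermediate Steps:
$h = 64$ ($h = 24 - -40 = 24 + 40 = 64$)
$Y = - \frac{11}{9}$ ($Y = \frac{11}{-9} = 11 \left(- \frac{1}{9}\right) = - \frac{11}{9} \approx -1.2222$)
$s = - \frac{704}{9}$ ($s = \left(- \frac{11}{9}\right) 64 = - \frac{704}{9} \approx -78.222$)
$S{\left(Z \right)} = - \frac{704}{9}$
$\sqrt{S{\left(40 \right)} - 39412} = \sqrt{- \frac{704}{9} - 39412} = \sqrt{- \frac{355412}{9}} = \frac{2 i \sqrt{88853}}{3}$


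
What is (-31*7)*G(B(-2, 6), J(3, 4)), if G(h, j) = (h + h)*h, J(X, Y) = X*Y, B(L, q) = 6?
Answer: -15624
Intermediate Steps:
G(h, j) = 2*h² (G(h, j) = (2*h)*h = 2*h²)
(-31*7)*G(B(-2, 6), J(3, 4)) = (-31*7)*(2*6²) = -434*36 = -217*72 = -15624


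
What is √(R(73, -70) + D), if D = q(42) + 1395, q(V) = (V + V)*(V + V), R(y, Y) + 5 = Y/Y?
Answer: √8447 ≈ 91.908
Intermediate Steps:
R(y, Y) = -4 (R(y, Y) = -5 + Y/Y = -5 + 1 = -4)
q(V) = 4*V² (q(V) = (2*V)*(2*V) = 4*V²)
D = 8451 (D = 4*42² + 1395 = 4*1764 + 1395 = 7056 + 1395 = 8451)
√(R(73, -70) + D) = √(-4 + 8451) = √8447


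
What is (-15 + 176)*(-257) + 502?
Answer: -40875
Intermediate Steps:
(-15 + 176)*(-257) + 502 = 161*(-257) + 502 = -41377 + 502 = -40875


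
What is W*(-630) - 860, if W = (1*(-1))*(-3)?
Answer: -2750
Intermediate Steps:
W = 3 (W = -1*(-3) = 3)
W*(-630) - 860 = 3*(-630) - 860 = -1890 - 860 = -2750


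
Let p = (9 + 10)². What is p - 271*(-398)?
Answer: 108219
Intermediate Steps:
p = 361 (p = 19² = 361)
p - 271*(-398) = 361 - 271*(-398) = 361 + 107858 = 108219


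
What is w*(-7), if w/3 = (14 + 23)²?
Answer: -28749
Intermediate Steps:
w = 4107 (w = 3*(14 + 23)² = 3*37² = 3*1369 = 4107)
w*(-7) = 4107*(-7) = -28749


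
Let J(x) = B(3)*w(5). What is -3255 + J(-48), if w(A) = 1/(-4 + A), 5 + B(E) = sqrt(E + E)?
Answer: -3260 + sqrt(6) ≈ -3257.6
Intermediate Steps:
B(E) = -5 + sqrt(2)*sqrt(E) (B(E) = -5 + sqrt(E + E) = -5 + sqrt(2*E) = -5 + sqrt(2)*sqrt(E))
J(x) = -5 + sqrt(6) (J(x) = (-5 + sqrt(2)*sqrt(3))/(-4 + 5) = (-5 + sqrt(6))/1 = (-5 + sqrt(6))*1 = -5 + sqrt(6))
-3255 + J(-48) = -3255 + (-5 + sqrt(6)) = -3260 + sqrt(6)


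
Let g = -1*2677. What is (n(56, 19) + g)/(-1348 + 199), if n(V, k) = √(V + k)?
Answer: 2677/1149 - 5*√3/1149 ≈ 2.3223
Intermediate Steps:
g = -2677
(n(56, 19) + g)/(-1348 + 199) = (√(56 + 19) - 2677)/(-1348 + 199) = (√75 - 2677)/(-1149) = (5*√3 - 2677)*(-1/1149) = (-2677 + 5*√3)*(-1/1149) = 2677/1149 - 5*√3/1149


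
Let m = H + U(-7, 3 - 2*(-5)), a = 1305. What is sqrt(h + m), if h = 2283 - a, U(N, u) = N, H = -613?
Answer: sqrt(358) ≈ 18.921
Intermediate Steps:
h = 978 (h = 2283 - 1*1305 = 2283 - 1305 = 978)
m = -620 (m = -613 - 7 = -620)
sqrt(h + m) = sqrt(978 - 620) = sqrt(358)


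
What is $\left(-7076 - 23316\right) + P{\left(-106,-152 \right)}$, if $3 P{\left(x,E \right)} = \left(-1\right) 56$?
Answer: $- \frac{91232}{3} \approx -30411.0$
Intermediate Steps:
$P{\left(x,E \right)} = - \frac{56}{3}$ ($P{\left(x,E \right)} = \frac{\left(-1\right) 56}{3} = \frac{1}{3} \left(-56\right) = - \frac{56}{3}$)
$\left(-7076 - 23316\right) + P{\left(-106,-152 \right)} = \left(-7076 - 23316\right) - \frac{56}{3} = -30392 - \frac{56}{3} = - \frac{91232}{3}$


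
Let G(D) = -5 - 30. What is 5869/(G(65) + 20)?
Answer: -5869/15 ≈ -391.27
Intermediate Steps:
G(D) = -35
5869/(G(65) + 20) = 5869/(-35 + 20) = 5869/(-15) = 5869*(-1/15) = -5869/15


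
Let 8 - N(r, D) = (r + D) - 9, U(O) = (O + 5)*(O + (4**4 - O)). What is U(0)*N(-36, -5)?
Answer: 74240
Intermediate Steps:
U(O) = 1280 + 256*O (U(O) = (5 + O)*(O + (256 - O)) = (5 + O)*256 = 1280 + 256*O)
N(r, D) = 17 - D - r (N(r, D) = 8 - ((r + D) - 9) = 8 - ((D + r) - 9) = 8 - (-9 + D + r) = 8 + (9 - D - r) = 17 - D - r)
U(0)*N(-36, -5) = (1280 + 256*0)*(17 - 1*(-5) - 1*(-36)) = (1280 + 0)*(17 + 5 + 36) = 1280*58 = 74240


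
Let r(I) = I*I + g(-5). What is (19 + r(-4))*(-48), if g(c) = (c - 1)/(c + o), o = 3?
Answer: -1824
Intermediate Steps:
g(c) = (-1 + c)/(3 + c) (g(c) = (c - 1)/(c + 3) = (-1 + c)/(3 + c))
r(I) = 3 + I**2 (r(I) = I*I + (-1 - 5)/(3 - 5) = I**2 - 6/(-2) = I**2 - 1/2*(-6) = I**2 + 3 = 3 + I**2)
(19 + r(-4))*(-48) = (19 + (3 + (-4)**2))*(-48) = (19 + (3 + 16))*(-48) = (19 + 19)*(-48) = 38*(-48) = -1824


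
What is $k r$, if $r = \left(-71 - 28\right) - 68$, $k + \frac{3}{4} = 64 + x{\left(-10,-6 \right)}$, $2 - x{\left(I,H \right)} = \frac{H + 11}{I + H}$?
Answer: $- \frac{175183}{16} \approx -10949.0$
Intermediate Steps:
$x{\left(I,H \right)} = 2 - \frac{11 + H}{H + I}$ ($x{\left(I,H \right)} = 2 - \frac{H + 11}{I + H} = 2 - \frac{11 + H}{H + I}$)
$k = \frac{1049}{16}$ ($k = - \frac{3}{4} + \left(64 + \frac{-11 - 6 + 2 \left(-10\right)}{-6 - 10}\right) = - \frac{3}{4} + \left(64 + \frac{-11 - 6 - 20}{-16}\right) = - \frac{3}{4} + \left(64 - - \frac{37}{16}\right) = - \frac{3}{4} + \left(64 + \frac{37}{16}\right) = - \frac{3}{4} + \frac{1061}{16} = \frac{1049}{16} \approx 65.563$)
$r = -167$ ($r = -99 - 68 = -167$)
$k r = \frac{1049}{16} \left(-167\right) = - \frac{175183}{16}$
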